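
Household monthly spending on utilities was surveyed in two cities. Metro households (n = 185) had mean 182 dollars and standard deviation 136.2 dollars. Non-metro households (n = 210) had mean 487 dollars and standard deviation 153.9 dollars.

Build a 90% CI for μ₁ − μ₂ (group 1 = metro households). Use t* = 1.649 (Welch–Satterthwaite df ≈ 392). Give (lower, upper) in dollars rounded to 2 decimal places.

(-329.07, -280.93)

Standard errors of each mean: 136.2/√185 = 10.0136 and 153.9/√210 = 10.6201.
SE(x̄₁ − x̄₂) = √(10.0136² + 10.6201²) = 14.5965 for independent samples with unequal variances.
With t* = 1.649, the margin is 1.649 × 14.5965 = 24.0696.
x̄₁ − x̄₂ = 182 − 487 = -305.0000; the interval is -305.0000 ± 24.0696 = (-329.07, -280.93).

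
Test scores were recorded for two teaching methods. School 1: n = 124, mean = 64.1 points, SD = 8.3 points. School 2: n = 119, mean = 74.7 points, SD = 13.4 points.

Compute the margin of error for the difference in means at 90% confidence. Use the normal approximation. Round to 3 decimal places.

2.364

Per-group SEs: s₁/√n₁ = 8.3/√124 = 0.7454, s₂/√n₂ = 13.4/√119 = 1.2284.
Unpooled SE of the difference: √(0.55562116 + 1.50896656) = 1.4369.
Margin of error = z* · SE = 1.645 × 1.4369 = 2.3637.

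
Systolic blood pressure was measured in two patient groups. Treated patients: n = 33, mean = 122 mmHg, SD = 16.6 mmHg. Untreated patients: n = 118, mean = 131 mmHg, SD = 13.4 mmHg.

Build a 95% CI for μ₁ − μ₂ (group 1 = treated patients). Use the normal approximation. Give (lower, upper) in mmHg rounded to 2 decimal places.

(-15.16, -2.84)

Per-group SEs: s₁/√n₁ = 16.6/√33 = 2.8897, s₂/√n₂ = 13.4/√118 = 1.2336.
Unpooled SE of the difference: √(8.35036609 + 1.52176896) = 3.1420.
Margin of error = z* · SE = 1.960 × 3.1420 = 6.1583.
x̄₁ − x̄₂ = 122 − 131 = -9.0000.
CI: -9.0000 ± 6.1583 = (-15.16, -2.84).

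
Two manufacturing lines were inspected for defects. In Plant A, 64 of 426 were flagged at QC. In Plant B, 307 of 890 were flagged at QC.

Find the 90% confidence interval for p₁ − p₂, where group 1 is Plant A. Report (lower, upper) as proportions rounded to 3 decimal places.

(-0.233, -0.156)

Sample proportions: 64/426 = 0.1502, 307/890 = 0.3449.
Each SE is √(p̂(1−p̂)/n): √(0.1502·0.8498/426) = 0.01731 and √(0.3449·0.6551/890) = 0.01593.
SE(p̂₁ − p̂₂) = √(SE₁² + SE₂²) = √(0.0002996361 + 0.0002537649) = 0.02352, since the two samples are independent.
At 90% confidence z* = 1.645; margin = 1.645 × 0.02352 = 0.03869.
The difference is 0.1502 − 0.3449 = -0.1947, so the interval is -0.1947 ± 0.03869 = (-0.233, -0.156).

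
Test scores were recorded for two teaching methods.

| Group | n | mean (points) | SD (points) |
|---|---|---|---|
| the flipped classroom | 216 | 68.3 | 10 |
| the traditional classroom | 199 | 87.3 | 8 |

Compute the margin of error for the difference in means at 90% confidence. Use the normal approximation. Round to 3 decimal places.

Per-group SEs: s₁/√n₁ = 10/√216 = 0.6804, s₂/√n₂ = 8/√199 = 0.5671.
Unpooled SE of the difference: √(0.46294416 + 0.32160241) = 0.8857.
Margin of error = z* · SE = 1.645 × 0.8857 = 1.4570.

1.457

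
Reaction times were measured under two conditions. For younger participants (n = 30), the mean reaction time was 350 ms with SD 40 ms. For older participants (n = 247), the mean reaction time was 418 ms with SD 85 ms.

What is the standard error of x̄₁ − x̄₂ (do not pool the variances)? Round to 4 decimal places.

9.0876

SE₁ = s₁/√n₁ = 40/√30 = 7.3030; SE₂ = 85/√247 = 5.4084.
Independent samples, unequal variances: SE_diff = √(SE₁² + SE₂²) = √(53.333809 + 29.25079056) = 9.0876.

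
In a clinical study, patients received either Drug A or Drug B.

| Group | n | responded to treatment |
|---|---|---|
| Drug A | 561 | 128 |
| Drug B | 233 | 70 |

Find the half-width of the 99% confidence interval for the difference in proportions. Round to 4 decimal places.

p̂₁ = 128/561 = 0.2282 and p̂₂ = 70/233 = 0.3004.
SE₁ = √(p̂₁(1−p̂₁)/n₁) = √(0.2282·0.7718/561) = 0.01772; SE₂ = √(0.3004·0.6996/233) = 0.03003.
Independent samples: SE of the difference = √(SE₁² + SE₂²) = √(0.0003139984 + 0.0009018009) = 0.03487.
z* for 99% confidence is 2.576, so the margin of error is 2.576 × 0.03487 = 0.08983.

0.0898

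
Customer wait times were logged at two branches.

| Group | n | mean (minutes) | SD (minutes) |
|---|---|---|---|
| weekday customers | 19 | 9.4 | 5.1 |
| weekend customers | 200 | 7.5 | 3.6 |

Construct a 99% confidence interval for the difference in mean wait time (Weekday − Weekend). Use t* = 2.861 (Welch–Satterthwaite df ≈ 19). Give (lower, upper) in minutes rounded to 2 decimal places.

SE₁ = s₁/√n₁ = 5.1/√19 = 1.1700; SE₂ = 3.6/√200 = 0.2546.
Independent samples, unequal variances: SE_diff = √(SE₁² + SE₂²) = √(1.3689 + 0.06482116) = 1.1974.
t* = 2.861, so margin of error = 2.861 × 1.1974 = 3.4258.
Difference in means = 9.4 − 7.5 = 1.9000.
1.9000 ± 3.4258 → (-1.53, 5.33).

(-1.53, 5.33)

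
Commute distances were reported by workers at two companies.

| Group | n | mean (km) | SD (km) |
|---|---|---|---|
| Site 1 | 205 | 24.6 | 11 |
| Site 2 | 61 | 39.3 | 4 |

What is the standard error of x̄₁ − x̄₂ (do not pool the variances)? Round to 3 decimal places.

Standard errors of each mean: 11/√205 = 0.7683 and 4/√61 = 0.5121.
SE(x̄₁ − x̄₂) = √(0.7683² + 0.5121²) = 0.9233 for independent samples with unequal variances.

0.923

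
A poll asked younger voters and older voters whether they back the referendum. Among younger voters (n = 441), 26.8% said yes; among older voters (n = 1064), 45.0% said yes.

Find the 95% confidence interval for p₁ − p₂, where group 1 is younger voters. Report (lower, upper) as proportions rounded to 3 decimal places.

Each SE is √(p̂(1−p̂)/n): √(0.2680·0.7320/441) = 0.02109 and √(0.4500·0.5500/1064) = 0.01525.
SE(p̂₁ − p̂₂) = √(SE₁² + SE₂²) = √(0.0004447881 + 0.0002325625) = 0.02603, since the two samples are independent.
At 95% confidence z* = 1.960; margin = 1.960 × 0.02603 = 0.05102.
The difference is 0.2680 − 0.4500 = -0.1820, so the interval is -0.1820 ± 0.05102 = (-0.233, -0.131).

(-0.233, -0.131)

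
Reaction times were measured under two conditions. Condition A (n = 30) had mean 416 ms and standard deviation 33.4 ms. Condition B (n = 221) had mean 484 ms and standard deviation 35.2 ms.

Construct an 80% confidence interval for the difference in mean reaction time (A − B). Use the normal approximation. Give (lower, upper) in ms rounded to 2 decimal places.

(-76.39, -59.61)

Per-group SEs: s₁/√n₁ = 33.4/√30 = 6.0980, s₂/√n₂ = 35.2/√221 = 2.3678.
Unpooled SE of the difference: √(37.185604 + 5.60647684) = 6.5416.
Margin of error = z* · SE = 1.282 × 6.5416 = 8.3863.
x̄₁ − x̄₂ = 416 − 484 = -68.0000.
CI: -68.0000 ± 8.3863 = (-76.39, -59.61).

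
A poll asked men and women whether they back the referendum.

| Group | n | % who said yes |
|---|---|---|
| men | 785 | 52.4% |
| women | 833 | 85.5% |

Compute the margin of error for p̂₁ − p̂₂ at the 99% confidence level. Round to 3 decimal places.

0.056

Each SE is √(p̂(1−p̂)/n): √(0.5240·0.4760/785) = 0.01783 and √(0.8550·0.1450/833) = 0.01220.
SE(p̂₁ − p̂₂) = √(SE₁² + SE₂²) = √(0.0003179089 + 0.00014884) = 0.02160, since the two samples are independent.
At 99% confidence z* = 2.576; margin = 2.576 × 0.02160 = 0.05564.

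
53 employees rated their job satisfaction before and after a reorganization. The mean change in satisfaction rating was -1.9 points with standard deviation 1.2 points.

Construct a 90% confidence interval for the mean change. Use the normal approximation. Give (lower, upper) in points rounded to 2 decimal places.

Paired design: SE = s_d/√n = 1.2/√53 = 0.1648.
z* = 1.645; margin of error = 1.645 × 0.1648 = 0.2711.
-1.9 ± 0.2711 → (-2.17, -1.63).

(-2.17, -1.63)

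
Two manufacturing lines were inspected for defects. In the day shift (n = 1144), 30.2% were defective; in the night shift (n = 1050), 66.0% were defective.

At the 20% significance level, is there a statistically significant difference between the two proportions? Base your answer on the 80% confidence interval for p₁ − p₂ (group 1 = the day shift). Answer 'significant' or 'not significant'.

SE₁ = √(p̂₁(1−p̂₁)/n₁) = √(0.3020·0.6980/1144) = 0.01357; SE₂ = √(0.6600·0.3400/1050) = 0.01462.
Independent samples: SE of the difference = √(SE₁² + SE₂²) = √(0.0001841449 + 0.0002137444) = 0.01995.
z* for 80% confidence is 1.282, so the margin of error is 1.282 × 0.01995 = 0.02558.
Point estimate p̂₁ − p̂₂ = 0.3020 − 0.6600 = -0.3580.
-0.3580 ± 0.02558 → (-0.38358, -0.33242).
The interval (-0.38358, -0.33242) does not contain 0, so the difference is significant.

significant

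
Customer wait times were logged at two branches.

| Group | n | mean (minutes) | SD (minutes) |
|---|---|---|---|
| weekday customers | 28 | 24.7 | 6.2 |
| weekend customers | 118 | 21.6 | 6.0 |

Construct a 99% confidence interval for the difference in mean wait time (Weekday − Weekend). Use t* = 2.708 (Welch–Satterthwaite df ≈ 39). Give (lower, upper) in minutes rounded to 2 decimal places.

Standard errors of each mean: 6.2/√28 = 1.1717 and 6.0/√118 = 0.5523.
SE(x̄₁ − x̄₂) = √(1.1717² + 0.5523²) = 1.2953 for independent samples with unequal variances.
With t* = 2.708, the margin is 2.708 × 1.2953 = 3.5077.
x̄₁ − x̄₂ = 24.7 − 21.6 = 3.1000; the interval is 3.1000 ± 3.5077 = (-0.41, 6.61).

(-0.41, 6.61)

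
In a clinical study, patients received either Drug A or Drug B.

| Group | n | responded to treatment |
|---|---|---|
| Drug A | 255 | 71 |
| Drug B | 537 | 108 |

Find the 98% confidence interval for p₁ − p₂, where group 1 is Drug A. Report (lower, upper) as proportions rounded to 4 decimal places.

Sample proportions: 71/255 = 0.2784, 108/537 = 0.2011.
Each SE is √(p̂(1−p̂)/n): √(0.2784·0.7216/255) = 0.02807 and √(0.2011·0.7989/537) = 0.01730.
SE(p̂₁ − p̂₂) = √(SE₁² + SE₂²) = √(0.0007879249 + 0.00029929) = 0.03297, since the two samples are independent.
At 98% confidence z* = 2.326; margin = 2.326 × 0.03297 = 0.07669.
The difference is 0.2784 − 0.2011 = 0.0773, so the interval is 0.0773 ± 0.07669 = (0.0006, 0.1540).

(0.0006, 0.1540)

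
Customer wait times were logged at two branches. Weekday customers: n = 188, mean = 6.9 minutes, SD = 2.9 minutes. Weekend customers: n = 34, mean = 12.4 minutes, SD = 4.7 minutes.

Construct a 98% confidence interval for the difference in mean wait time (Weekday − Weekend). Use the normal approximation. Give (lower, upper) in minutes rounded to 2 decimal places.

SE₁ = s₁/√n₁ = 2.9/√188 = 0.2115; SE₂ = 4.7/√34 = 0.8060.
Independent samples, unequal variances: SE_diff = √(SE₁² + SE₂²) = √(0.04473225 + 0.649636) = 0.8333.
z* = 2.326, so margin of error = 2.326 × 0.8333 = 1.9383.
Difference in means = 6.9 − 12.4 = -5.5000.
-5.5000 ± 1.9383 → (-7.44, -3.56).

(-7.44, -3.56)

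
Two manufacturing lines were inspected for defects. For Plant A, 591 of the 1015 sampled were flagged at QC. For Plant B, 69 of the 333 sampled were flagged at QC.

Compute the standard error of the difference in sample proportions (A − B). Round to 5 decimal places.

Sample proportions: 591/1015 = 0.5823, 69/333 = 0.2072.
Each SE is √(p̂(1−p̂)/n): √(0.5823·0.4177/1015) = 0.01548 and √(0.2072·0.7928/333) = 0.02221.
SE(p̂₁ − p̂₂) = √(SE₁² + SE₂²) = √(0.0002396304 + 0.0004932841) = 0.02707, since the two samples are independent.

0.02707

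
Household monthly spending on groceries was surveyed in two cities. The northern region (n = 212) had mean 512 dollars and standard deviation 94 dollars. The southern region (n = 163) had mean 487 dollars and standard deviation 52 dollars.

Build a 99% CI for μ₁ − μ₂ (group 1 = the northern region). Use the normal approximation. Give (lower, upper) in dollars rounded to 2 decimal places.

Standard errors of each mean: 94/√212 = 6.4559 and 52/√163 = 4.0730.
SE(x̄₁ − x̄₂) = √(6.4559² + 4.0730²) = 7.6333 for independent samples with unequal variances.
With z* = 2.576, the margin is 2.576 × 7.6333 = 19.6634.
x̄₁ − x̄₂ = 512 − 487 = 25.0000; the interval is 25.0000 ± 19.6634 = (5.34, 44.66).

(5.34, 44.66)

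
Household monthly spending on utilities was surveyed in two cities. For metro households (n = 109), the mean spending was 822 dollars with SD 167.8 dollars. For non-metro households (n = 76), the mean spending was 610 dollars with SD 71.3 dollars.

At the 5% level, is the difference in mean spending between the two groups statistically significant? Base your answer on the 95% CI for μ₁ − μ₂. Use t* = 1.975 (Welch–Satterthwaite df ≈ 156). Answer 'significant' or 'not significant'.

significant

Standard errors of each mean: 167.8/√109 = 16.0723 and 71.3/√76 = 8.1787.
SE(x̄₁ − x̄₂) = √(16.0723² + 8.1787²) = 18.0336 for independent samples with unequal variances.
With t* = 1.975, the margin is 1.975 × 18.0336 = 35.6164.
x̄₁ − x̄₂ = 822 − 610 = 212.0000; the interval is 212.0000 ± 35.6164 = (176.3836, 247.6164).
The interval (176.3836, 247.6164) does not contain 0, so the difference is significant.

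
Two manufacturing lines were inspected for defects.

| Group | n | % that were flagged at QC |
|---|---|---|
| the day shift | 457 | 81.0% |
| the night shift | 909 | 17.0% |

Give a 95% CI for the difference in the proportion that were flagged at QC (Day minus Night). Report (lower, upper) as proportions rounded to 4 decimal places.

The two standard errors are √(0.8100×0.1900/457) = 0.01835 and √(0.1700×0.8300/909) = 0.01246.
Because the samples are independent, SE_diff = √(0.01835² + 0.01246²) = 0.02218.
Using z* = 1.960 for 95%, ME = 1.960 × 0.02218 = 0.04347.
p̂₁ − p̂₂ = 0.6400; interval 0.6400 ± 0.04347 gives (0.5965, 0.6835).

(0.5965, 0.6835)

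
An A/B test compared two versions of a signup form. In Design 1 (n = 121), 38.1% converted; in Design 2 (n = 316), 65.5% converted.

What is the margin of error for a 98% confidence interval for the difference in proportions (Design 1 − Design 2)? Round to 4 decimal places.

Each SE is √(p̂(1−p̂)/n): √(0.3810·0.6190/121) = 0.04415 and √(0.6550·0.3450/316) = 0.02674.
SE(p̂₁ − p̂₂) = √(SE₁² + SE₂²) = √(0.0019492225 + 0.0007150276) = 0.05162, since the two samples are independent.
At 98% confidence z* = 2.326; margin = 2.326 × 0.05162 = 0.12007.

0.1201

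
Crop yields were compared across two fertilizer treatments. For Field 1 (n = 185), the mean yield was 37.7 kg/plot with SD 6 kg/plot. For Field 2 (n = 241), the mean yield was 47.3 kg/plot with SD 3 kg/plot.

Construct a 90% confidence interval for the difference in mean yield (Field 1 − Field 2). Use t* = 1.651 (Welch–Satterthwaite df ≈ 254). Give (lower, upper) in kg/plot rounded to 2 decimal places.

(-10.40, -8.80)

SE₁ = s₁/√n₁ = 6/√185 = 0.4411; SE₂ = 3/√241 = 0.1932.
Independent samples, unequal variances: SE_diff = √(SE₁² + SE₂²) = √(0.19456921 + 0.03732624) = 0.4816.
t* = 1.651, so margin of error = 1.651 × 0.4816 = 0.7951.
Difference in means = 37.7 − 47.3 = -9.6000.
-9.6000 ± 0.7951 → (-10.40, -8.80).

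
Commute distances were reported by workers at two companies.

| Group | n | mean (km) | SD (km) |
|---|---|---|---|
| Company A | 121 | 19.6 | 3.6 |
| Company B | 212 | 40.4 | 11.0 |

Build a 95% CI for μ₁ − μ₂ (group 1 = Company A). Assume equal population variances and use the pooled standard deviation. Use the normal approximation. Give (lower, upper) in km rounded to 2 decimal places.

(-22.82, -18.78)

s_p = √[((n₁−1)s₁² + (n₂−1)s₂²)/(n₁+n₂−2)] = √[(120·3.6² + 211·11.0²)/331] = 9.0461.
SE = 9.0461·√(1/121 + 1/212) = 1.0307.
With z* = 1.960, margin = 1.960 × 1.0307 = 2.0202.
x̄₁ − x̄₂ = 19.6 − 40.4 = -20.8000; interval -20.8000 ± 2.0202 = (-22.82, -18.78).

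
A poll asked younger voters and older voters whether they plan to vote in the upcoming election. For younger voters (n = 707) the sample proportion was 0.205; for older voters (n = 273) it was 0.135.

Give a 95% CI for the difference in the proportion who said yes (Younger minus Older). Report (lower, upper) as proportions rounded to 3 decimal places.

The two standard errors are √(0.2050×0.7950/707) = 0.01518 and √(0.1350×0.8650/273) = 0.02068.
Because the samples are independent, SE_diff = √(0.01518² + 0.02068²) = 0.02565.
Using z* = 1.960 for 95%, ME = 1.960 × 0.02565 = 0.05027.
p̂₁ − p̂₂ = 0.0700; interval 0.0700 ± 0.05027 gives (0.020, 0.120).

(0.020, 0.120)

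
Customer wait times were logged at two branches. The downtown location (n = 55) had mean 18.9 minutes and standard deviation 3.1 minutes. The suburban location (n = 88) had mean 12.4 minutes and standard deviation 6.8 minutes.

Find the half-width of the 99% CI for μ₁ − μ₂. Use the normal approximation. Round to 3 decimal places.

2.156

SE₁ = s₁/√n₁ = 3.1/√55 = 0.4180; SE₂ = 6.8/√88 = 0.7249.
Independent samples, unequal variances: SE_diff = √(SE₁² + SE₂²) = √(0.174724 + 0.52548001) = 0.8368.
z* = 2.576, so margin of error = 2.576 × 0.8368 = 2.1556.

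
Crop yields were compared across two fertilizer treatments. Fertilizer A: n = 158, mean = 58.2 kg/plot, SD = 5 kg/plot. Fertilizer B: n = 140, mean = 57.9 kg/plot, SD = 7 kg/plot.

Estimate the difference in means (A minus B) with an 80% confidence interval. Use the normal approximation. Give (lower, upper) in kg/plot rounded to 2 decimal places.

Per-group SEs: s₁/√n₁ = 5/√158 = 0.3978, s₂/√n₂ = 7/√140 = 0.5916.
Unpooled SE of the difference: √(0.15824484 + 0.34999056) = 0.7129.
Margin of error = z* · SE = 1.282 × 0.7129 = 0.9139.
x̄₁ − x̄₂ = 58.2 − 57.9 = 0.3000.
CI: 0.3000 ± 0.9139 = (-0.61, 1.21).

(-0.61, 1.21)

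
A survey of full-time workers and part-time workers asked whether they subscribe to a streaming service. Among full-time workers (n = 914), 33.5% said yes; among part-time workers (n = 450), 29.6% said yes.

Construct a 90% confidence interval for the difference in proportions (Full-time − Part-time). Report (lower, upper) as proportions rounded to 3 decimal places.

SE₁ = √(p̂₁(1−p̂₁)/n₁) = √(0.3350·0.6650/914) = 0.01561; SE₂ = √(0.2960·0.7040/450) = 0.02152.
Independent samples: SE of the difference = √(SE₁² + SE₂²) = √(0.0002436721 + 0.0004631104) = 0.02659.
z* for 90% confidence is 1.645, so the margin of error is 1.645 × 0.02659 = 0.04374.
Point estimate p̂₁ − p̂₂ = 0.3350 − 0.2960 = 0.0390.
0.0390 ± 0.04374 → (-0.005, 0.083).

(-0.005, 0.083)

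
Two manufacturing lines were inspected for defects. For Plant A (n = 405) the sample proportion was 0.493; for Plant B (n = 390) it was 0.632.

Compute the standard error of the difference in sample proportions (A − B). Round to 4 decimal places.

The two standard errors are √(0.4930×0.5070/405) = 0.02484 and √(0.6320×0.3680/390) = 0.02442.
Because the samples are independent, SE_diff = √(0.02484² + 0.02442²) = 0.03483.

0.0348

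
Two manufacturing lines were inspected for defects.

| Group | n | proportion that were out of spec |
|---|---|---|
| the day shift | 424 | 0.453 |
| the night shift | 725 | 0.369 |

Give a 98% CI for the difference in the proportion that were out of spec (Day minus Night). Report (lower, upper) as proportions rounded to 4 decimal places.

The two standard errors are √(0.4530×0.5470/424) = 0.02417 and √(0.3690×0.6310/725) = 0.01792.
Because the samples are independent, SE_diff = √(0.02417² + 0.01792²) = 0.03009.
Using z* = 2.326 for 98%, ME = 2.326 × 0.03009 = 0.06999.
p̂₁ − p̂₂ = 0.0840; interval 0.0840 ± 0.06999 gives (0.0140, 0.1540).

(0.0140, 0.1540)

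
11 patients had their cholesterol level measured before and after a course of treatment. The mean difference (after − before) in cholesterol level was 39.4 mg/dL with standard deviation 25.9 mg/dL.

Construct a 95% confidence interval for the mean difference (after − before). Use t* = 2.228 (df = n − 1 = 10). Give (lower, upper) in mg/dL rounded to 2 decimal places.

This is a matched-pairs design, so SE = s_d/√n = 25.9/√11 = 7.8091.
Margin = 2.228 × 7.8091 = 17.3987; the interval is 39.4 ± 17.3987 = (22.00, 56.80).

(22.00, 56.80)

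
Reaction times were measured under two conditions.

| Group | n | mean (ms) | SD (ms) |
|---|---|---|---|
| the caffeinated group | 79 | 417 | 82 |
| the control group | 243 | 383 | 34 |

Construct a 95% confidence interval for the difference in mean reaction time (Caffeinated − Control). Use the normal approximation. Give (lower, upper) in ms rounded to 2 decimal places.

Standard errors of each mean: 82/√79 = 9.2257 and 34/√243 = 2.1811.
SE(x̄₁ − x̄₂) = √(9.2257² + 2.1811²) = 9.4800 for independent samples with unequal variances.
With z* = 1.960, the margin is 1.960 × 9.4800 = 18.5808.
x̄₁ − x̄₂ = 417 − 383 = 34.0000; the interval is 34.0000 ± 18.5808 = (15.42, 52.58).

(15.42, 52.58)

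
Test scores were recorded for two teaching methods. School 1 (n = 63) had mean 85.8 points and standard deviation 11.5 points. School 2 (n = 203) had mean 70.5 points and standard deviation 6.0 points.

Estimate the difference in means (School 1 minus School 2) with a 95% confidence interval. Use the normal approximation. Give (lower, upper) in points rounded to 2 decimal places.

Per-group SEs: s₁/√n₁ = 11.5/√63 = 1.4489, s₂/√n₂ = 6.0/√203 = 0.4211.
Unpooled SE of the difference: √(2.09931121 + 0.17732521) = 1.5089.
Margin of error = z* · SE = 1.960 × 1.5089 = 2.9574.
x̄₁ − x̄₂ = 85.8 − 70.5 = 15.3000.
CI: 15.3000 ± 2.9574 = (12.34, 18.26).

(12.34, 18.26)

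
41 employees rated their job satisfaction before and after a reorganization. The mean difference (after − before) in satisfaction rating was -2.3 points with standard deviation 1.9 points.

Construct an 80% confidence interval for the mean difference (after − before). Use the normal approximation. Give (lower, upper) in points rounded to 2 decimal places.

(-2.68, -1.92)

Paired design: SE = s_d/√n = 1.9/√41 = 0.2967.
z* = 1.282; margin of error = 1.282 × 0.2967 = 0.3804.
-2.3 ± 0.3804 → (-2.68, -1.92).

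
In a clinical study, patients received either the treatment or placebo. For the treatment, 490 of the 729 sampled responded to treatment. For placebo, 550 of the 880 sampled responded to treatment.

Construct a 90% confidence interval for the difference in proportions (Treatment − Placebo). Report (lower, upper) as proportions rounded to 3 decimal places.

First, p̂₁ = 490/729 = 0.6722; p̂₂ = 550/880 = 0.6250.
The two standard errors are √(0.6722×0.3278/729) = 0.01739 and √(0.6250×0.3750/880) = 0.01632.
Because the samples are independent, SE_diff = √(0.01739² + 0.01632²) = 0.02385.
Using z* = 1.645 for 90%, ME = 1.645 × 0.02385 = 0.03923.
p̂₁ − p̂₂ = 0.0472; interval 0.0472 ± 0.03923 gives (0.008, 0.086).

(0.008, 0.086)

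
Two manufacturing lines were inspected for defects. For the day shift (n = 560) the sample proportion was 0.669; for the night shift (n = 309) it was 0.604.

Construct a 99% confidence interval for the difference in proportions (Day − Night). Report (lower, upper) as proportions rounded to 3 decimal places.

(-0.023, 0.153)

The two standard errors are √(0.6690×0.3310/560) = 0.01989 and √(0.6040×0.3960/309) = 0.02782.
Because the samples are independent, SE_diff = √(0.01989² + 0.02782²) = 0.03420.
Using z* = 2.576 for 99%, ME = 2.576 × 0.03420 = 0.08810.
p̂₁ − p̂₂ = 0.0650; interval 0.0650 ± 0.08810 gives (-0.023, 0.153).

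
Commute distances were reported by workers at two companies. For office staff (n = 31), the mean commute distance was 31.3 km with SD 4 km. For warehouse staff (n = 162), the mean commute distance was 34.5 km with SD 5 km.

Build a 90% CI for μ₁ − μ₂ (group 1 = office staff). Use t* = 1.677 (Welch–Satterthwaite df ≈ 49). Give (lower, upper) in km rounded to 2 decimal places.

SE₁ = s₁/√n₁ = 4/√31 = 0.7184; SE₂ = 5/√162 = 0.3928.
Independent samples, unequal variances: SE_diff = √(SE₁² + SE₂²) = √(0.51609856 + 0.15429184) = 0.8188.
t* = 1.677, so margin of error = 1.677 × 0.8188 = 1.3731.
Difference in means = 31.3 − 34.5 = -3.2000.
-3.2000 ± 1.3731 → (-4.57, -1.83).

(-4.57, -1.83)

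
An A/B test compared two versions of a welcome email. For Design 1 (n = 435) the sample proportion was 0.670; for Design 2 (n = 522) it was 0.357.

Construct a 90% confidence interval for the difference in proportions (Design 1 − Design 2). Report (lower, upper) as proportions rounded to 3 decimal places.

(0.262, 0.364)

Each SE is √(p̂(1−p̂)/n): √(0.6700·0.3300/435) = 0.02254 and √(0.3570·0.6430/522) = 0.02097.
SE(p̂₁ − p̂₂) = √(SE₁² + SE₂²) = √(0.0005080516 + 0.0004397409) = 0.03079, since the two samples are independent.
At 90% confidence z* = 1.645; margin = 1.645 × 0.03079 = 0.05065.
The difference is 0.6700 − 0.3570 = 0.3130, so the interval is 0.3130 ± 0.05065 = (0.262, 0.364).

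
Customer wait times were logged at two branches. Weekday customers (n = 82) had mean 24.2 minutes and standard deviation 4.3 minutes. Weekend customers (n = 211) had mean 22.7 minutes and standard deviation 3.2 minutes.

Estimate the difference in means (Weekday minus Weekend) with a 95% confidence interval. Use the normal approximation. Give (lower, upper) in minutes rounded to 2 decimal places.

SE₁ = s₁/√n₁ = 4.3/√82 = 0.4749; SE₂ = 3.2/√211 = 0.2203.
Independent samples, unequal variances: SE_diff = √(SE₁² + SE₂²) = √(0.22553001 + 0.04853209) = 0.5235.
z* = 1.960, so margin of error = 1.960 × 0.5235 = 1.0261.
Difference in means = 24.2 − 22.7 = 1.5000.
1.5000 ± 1.0261 → (0.47, 2.53).

(0.47, 2.53)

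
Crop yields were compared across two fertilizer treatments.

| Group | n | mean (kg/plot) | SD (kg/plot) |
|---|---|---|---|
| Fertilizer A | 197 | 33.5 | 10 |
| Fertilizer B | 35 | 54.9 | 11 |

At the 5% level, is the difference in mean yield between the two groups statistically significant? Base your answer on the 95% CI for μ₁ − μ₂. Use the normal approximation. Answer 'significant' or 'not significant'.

SE₁ = s₁/√n₁ = 10/√197 = 0.7125; SE₂ = 11/√35 = 1.8593.
Independent samples, unequal variances: SE_diff = √(SE₁² + SE₂²) = √(0.50765625 + 3.45699649) = 1.9911.
z* = 1.960, so margin of error = 1.960 × 1.9911 = 3.9026.
Difference in means = 33.5 − 54.9 = -21.4000.
-21.4000 ± 3.9026 → (-25.3026, -17.4974).
The interval (-25.3026, -17.4974) does not contain 0, so the difference is significant.

significant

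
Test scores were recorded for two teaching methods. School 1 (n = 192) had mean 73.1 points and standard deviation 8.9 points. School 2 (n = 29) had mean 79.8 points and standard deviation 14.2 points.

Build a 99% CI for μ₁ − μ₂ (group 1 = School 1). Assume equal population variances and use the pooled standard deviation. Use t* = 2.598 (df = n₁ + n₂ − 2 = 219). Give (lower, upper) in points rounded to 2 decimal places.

s_p = √[((n₁−1)s₁² + (n₂−1)s₂²)/(n₁+n₂−2)] = √[(191·8.9² + 28·14.2²)/219] = 9.7398.
SE = 9.7398·√(1/192 + 1/29) = 1.9404.
With t* = 2.598, margin = 2.598 × 1.9404 = 5.0412.
x̄₁ − x̄₂ = 73.1 − 79.8 = -6.7000; interval -6.7000 ± 5.0412 = (-11.74, -1.66).

(-11.74, -1.66)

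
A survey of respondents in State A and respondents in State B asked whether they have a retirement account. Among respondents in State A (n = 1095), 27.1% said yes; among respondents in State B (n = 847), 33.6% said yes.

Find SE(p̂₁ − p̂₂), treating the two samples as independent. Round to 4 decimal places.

0.0211

The two standard errors are √(0.2710×0.7290/1095) = 0.01343 and √(0.3360×0.6640/847) = 0.01623.
Because the samples are independent, SE_diff = √(0.01343² + 0.01623²) = 0.02107.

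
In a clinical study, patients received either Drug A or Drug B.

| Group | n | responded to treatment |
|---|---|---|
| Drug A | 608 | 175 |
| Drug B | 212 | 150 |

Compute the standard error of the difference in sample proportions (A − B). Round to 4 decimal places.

p̂₁ = 175/608 = 0.2878 and p̂₂ = 150/212 = 0.7075.
SE₁ = √(p̂₁(1−p̂₁)/n₁) = √(0.2878·0.7122/608) = 0.01836; SE₂ = √(0.7075·0.2925/212) = 0.03124.
Independent samples: SE of the difference = √(SE₁² + SE₂²) = √(0.0003370896 + 0.0009759376) = 0.03624.

0.0362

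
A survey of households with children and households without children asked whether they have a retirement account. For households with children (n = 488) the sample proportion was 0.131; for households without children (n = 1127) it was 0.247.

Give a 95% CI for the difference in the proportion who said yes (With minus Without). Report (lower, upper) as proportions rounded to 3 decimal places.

(-0.155, -0.077)

SE₁ = √(p̂₁(1−p̂₁)/n₁) = √(0.1310·0.8690/488) = 0.01527; SE₂ = √(0.2470·0.7530/1127) = 0.01285.
Independent samples: SE of the difference = √(SE₁² + SE₂²) = √(0.0002331729 + 0.0001651225) = 0.01996.
z* for 95% confidence is 1.960, so the margin of error is 1.960 × 0.01996 = 0.03912.
Point estimate p̂₁ − p̂₂ = 0.1310 − 0.2470 = -0.1160.
-0.1160 ± 0.03912 → (-0.155, -0.077).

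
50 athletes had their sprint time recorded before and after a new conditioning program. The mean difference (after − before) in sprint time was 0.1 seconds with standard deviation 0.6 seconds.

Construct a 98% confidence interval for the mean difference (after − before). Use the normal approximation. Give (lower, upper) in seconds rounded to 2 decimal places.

(-0.10, 0.30)

This is a matched-pairs design, so SE = s_d/√n = 0.6/√50 = 0.0849.
Margin = 2.326 × 0.0849 = 0.1975; the interval is 0.1 ± 0.1975 = (-0.10, 0.30).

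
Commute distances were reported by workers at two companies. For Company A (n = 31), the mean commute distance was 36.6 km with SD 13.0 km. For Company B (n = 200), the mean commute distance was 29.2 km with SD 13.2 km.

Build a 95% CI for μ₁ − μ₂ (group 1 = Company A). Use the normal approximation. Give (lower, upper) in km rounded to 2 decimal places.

Per-group SEs: s₁/√n₁ = 13.0/√31 = 2.3349, s₂/√n₂ = 13.2/√200 = 0.9334.
Unpooled SE of the difference: √(5.45175801 + 0.87123556) = 2.5146.
Margin of error = z* · SE = 1.960 × 2.5146 = 4.9286.
x̄₁ − x̄₂ = 36.6 − 29.2 = 7.4000.
CI: 7.4000 ± 4.9286 = (2.47, 12.33).

(2.47, 12.33)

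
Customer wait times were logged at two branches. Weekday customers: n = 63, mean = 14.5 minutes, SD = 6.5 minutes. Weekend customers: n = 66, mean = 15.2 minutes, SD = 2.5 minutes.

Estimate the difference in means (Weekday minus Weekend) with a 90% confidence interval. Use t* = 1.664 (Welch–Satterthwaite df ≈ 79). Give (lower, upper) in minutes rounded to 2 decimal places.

SE₁ = s₁/√n₁ = 6.5/√63 = 0.8189; SE₂ = 2.5/√66 = 0.3077.
Independent samples, unequal variances: SE_diff = √(SE₁² + SE₂²) = √(0.67059721 + 0.09467929) = 0.8748.
t* = 1.664, so margin of error = 1.664 × 0.8748 = 1.4557.
Difference in means = 14.5 − 15.2 = -0.7000.
-0.7000 ± 1.4557 → (-2.16, 0.76).

(-2.16, 0.76)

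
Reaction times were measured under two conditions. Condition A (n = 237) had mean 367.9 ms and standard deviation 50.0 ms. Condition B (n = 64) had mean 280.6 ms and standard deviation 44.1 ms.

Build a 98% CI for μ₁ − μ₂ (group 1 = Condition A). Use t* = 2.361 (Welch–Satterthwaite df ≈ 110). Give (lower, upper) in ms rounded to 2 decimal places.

Standard errors of each mean: 50.0/√237 = 3.2478 and 44.1/√64 = 5.5125.
SE(x̄₁ − x̄₂) = √(3.2478² + 5.5125²) = 6.3981 for independent samples with unequal variances.
With t* = 2.361, the margin is 2.361 × 6.3981 = 15.1059.
x̄₁ − x̄₂ = 367.9 − 280.6 = 87.3000; the interval is 87.3000 ± 15.1059 = (72.19, 102.41).

(72.19, 102.41)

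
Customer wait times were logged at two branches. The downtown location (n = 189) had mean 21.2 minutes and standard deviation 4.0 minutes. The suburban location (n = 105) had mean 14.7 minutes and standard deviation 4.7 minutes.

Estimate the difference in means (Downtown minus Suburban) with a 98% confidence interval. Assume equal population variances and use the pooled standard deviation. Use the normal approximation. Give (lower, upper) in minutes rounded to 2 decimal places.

Pooled variance s_p² = [188·4.0² + 104·4.7²] / (189+105−2) = 18.1690, so s_p = 4.2625.
SE_diff = s_p·√(1/n₁ + 1/n₂) = 4.2625·√(1/189 + 1/105) = 0.5188.
z* = 2.326; margin = 2.326 × 0.5188 = 1.2067.
Difference = 21.2 − 14.7 = 6.5000.
6.5000 ± 1.2067 → (5.29, 7.71).

(5.29, 7.71)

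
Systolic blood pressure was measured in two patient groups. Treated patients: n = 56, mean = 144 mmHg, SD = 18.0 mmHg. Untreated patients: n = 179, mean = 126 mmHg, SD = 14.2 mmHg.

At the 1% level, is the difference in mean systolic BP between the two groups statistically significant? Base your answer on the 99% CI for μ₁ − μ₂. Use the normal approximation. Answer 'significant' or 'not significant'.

significant

Standard errors of each mean: 18.0/√56 = 2.4054 and 14.2/√179 = 1.0614.
SE(x̄₁ − x̄₂) = √(2.4054² + 1.0614²) = 2.6292 for independent samples with unequal variances.
With z* = 2.576, the margin is 2.576 × 2.6292 = 6.7728.
x̄₁ − x̄₂ = 144 − 126 = 18.0000; the interval is 18.0000 ± 6.7728 = (11.2272, 24.7728).
The interval (11.2272, 24.7728) does not contain 0, so the difference is significant.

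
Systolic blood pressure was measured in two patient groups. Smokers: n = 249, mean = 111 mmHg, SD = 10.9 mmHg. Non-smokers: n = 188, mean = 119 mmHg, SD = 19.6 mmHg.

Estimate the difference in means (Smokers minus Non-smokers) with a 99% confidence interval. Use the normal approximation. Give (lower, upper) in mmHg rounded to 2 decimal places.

Standard errors of each mean: 10.9/√249 = 0.6908 and 19.6/√188 = 1.4295.
SE(x̄₁ − x̄₂) = √(0.6908² + 1.4295²) = 1.5877 for independent samples with unequal variances.
With z* = 2.576, the margin is 2.576 × 1.5877 = 4.0899.
x̄₁ − x̄₂ = 111 − 119 = -8.0000; the interval is -8.0000 ± 4.0899 = (-12.09, -3.91).

(-12.09, -3.91)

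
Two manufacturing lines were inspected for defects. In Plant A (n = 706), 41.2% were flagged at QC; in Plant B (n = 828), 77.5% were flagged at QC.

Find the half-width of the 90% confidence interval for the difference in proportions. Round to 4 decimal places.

0.0387

SE₁ = √(p̂₁(1−p̂₁)/n₁) = √(0.4120·0.5880/706) = 0.01852; SE₂ = √(0.7750·0.2250/828) = 0.01451.
Independent samples: SE of the difference = √(SE₁² + SE₂²) = √(0.0003429904 + 0.0002105401) = 0.02353.
z* for 90% confidence is 1.645, so the margin of error is 1.645 × 0.02353 = 0.03871.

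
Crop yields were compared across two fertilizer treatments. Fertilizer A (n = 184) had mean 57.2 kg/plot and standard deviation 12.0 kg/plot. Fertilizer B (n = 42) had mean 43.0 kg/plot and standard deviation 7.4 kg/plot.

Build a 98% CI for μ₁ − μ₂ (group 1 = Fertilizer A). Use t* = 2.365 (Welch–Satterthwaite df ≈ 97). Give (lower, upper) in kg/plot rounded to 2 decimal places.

(10.78, 17.62)

Standard errors of each mean: 12.0/√184 = 0.8847 and 7.4/√42 = 1.1418.
SE(x̄₁ − x̄₂) = √(0.8847² + 1.1418²) = 1.4444 for independent samples with unequal variances.
With t* = 2.365, the margin is 2.365 × 1.4444 = 3.4160.
x̄₁ − x̄₂ = 57.2 − 43.0 = 14.2000; the interval is 14.2000 ± 3.4160 = (10.78, 17.62).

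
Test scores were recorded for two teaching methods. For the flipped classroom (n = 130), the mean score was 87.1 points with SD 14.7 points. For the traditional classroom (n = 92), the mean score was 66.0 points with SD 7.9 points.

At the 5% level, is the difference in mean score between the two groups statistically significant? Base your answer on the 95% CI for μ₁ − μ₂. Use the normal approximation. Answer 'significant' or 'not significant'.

significant

Standard errors of each mean: 14.7/√130 = 1.2893 and 7.9/√92 = 0.8236.
SE(x̄₁ − x̄₂) = √(1.2893² + 0.8236²) = 1.5299 for independent samples with unequal variances.
With z* = 1.960, the margin is 1.960 × 1.5299 = 2.9986.
x̄₁ − x̄₂ = 87.1 − 66.0 = 21.1000; the interval is 21.1000 ± 2.9986 = (18.1014, 24.0986).
The interval (18.1014, 24.0986) does not contain 0, so the difference is significant.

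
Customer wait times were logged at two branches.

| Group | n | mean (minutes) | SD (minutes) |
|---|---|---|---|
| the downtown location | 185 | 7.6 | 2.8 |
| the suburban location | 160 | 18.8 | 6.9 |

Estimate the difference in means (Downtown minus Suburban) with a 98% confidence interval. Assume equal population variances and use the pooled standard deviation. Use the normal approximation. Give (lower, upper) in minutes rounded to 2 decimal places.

(-12.49, -9.91)

s_p = √[((n₁−1)s₁² + (n₂−1)s₂²)/(n₁+n₂−2)] = √[(184·2.8² + 159·6.9²)/343] = 5.1260.
SE = 5.1260·√(1/185 + 1/160) = 0.5534.
With z* = 2.326, margin = 2.326 × 0.5534 = 1.2872.
x̄₁ − x̄₂ = 7.6 − 18.8 = -11.2000; interval -11.2000 ± 1.2872 = (-12.49, -9.91).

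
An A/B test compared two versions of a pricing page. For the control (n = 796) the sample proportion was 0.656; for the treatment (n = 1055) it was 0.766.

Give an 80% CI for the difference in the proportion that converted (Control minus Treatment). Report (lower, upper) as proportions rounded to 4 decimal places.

SE₁ = √(p̂₁(1−p̂₁)/n₁) = √(0.6560·0.3440/796) = 0.01684; SE₂ = √(0.7660·0.2340/1055) = 0.01303.
Independent samples: SE of the difference = √(SE₁² + SE₂²) = √(0.0002835856 + 0.0001697809) = 0.02129.
z* for 80% confidence is 1.282, so the margin of error is 1.282 × 0.02129 = 0.02729.
Point estimate p̂₁ − p̂₂ = 0.6560 − 0.7660 = -0.1100.
-0.1100 ± 0.02729 → (-0.1373, -0.0827).

(-0.1373, -0.0827)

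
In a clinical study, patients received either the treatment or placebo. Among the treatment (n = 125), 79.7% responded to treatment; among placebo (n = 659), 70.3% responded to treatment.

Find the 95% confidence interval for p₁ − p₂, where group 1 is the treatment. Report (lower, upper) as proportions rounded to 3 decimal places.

Each SE is √(p̂(1−p̂)/n): √(0.7970·0.2030/125) = 0.03598 and √(0.7030·0.2970/659) = 0.01780.
SE(p̂₁ − p̂₂) = √(SE₁² + SE₂²) = √(0.0012945604 + 0.00031684) = 0.04014, since the two samples are independent.
At 95% confidence z* = 1.960; margin = 1.960 × 0.04014 = 0.07867.
The difference is 0.7970 − 0.7030 = 0.0940, so the interval is 0.0940 ± 0.07867 = (0.015, 0.173).

(0.015, 0.173)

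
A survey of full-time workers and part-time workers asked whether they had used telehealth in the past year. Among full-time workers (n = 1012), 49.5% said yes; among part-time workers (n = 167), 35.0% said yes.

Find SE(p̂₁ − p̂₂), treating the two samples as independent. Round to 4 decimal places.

The two standard errors are √(0.4950×0.5050/1012) = 0.01572 and √(0.3500×0.6500/167) = 0.03691.
Because the samples are independent, SE_diff = √(0.01572² + 0.03691²) = 0.04012.

0.0401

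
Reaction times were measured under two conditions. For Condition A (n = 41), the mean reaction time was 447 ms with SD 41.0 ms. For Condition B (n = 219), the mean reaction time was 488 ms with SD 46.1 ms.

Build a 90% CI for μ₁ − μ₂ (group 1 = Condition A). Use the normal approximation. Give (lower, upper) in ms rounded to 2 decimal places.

(-52.71, -29.29)

Standard errors of each mean: 41.0/√41 = 6.4031 and 46.1/√219 = 3.1151.
SE(x̄₁ − x̄₂) = √(6.4031² + 3.1151²) = 7.1206 for independent samples with unequal variances.
With z* = 1.645, the margin is 1.645 × 7.1206 = 11.7134.
x̄₁ − x̄₂ = 447 − 488 = -41.0000; the interval is -41.0000 ± 11.7134 = (-52.71, -29.29).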